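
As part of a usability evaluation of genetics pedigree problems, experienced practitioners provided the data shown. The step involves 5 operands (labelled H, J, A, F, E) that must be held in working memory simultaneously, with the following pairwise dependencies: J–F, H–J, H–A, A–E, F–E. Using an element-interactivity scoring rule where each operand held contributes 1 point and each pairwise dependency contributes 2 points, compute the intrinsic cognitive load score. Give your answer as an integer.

Count of operands held simultaneously: 5.
Count of pairwise dependencies listed: 5.
Element contribution: 5 × 1 = 5.
Interaction contribution: 5 × 2 = 10.
Intrinsic load = 5 + 10 = 15.

15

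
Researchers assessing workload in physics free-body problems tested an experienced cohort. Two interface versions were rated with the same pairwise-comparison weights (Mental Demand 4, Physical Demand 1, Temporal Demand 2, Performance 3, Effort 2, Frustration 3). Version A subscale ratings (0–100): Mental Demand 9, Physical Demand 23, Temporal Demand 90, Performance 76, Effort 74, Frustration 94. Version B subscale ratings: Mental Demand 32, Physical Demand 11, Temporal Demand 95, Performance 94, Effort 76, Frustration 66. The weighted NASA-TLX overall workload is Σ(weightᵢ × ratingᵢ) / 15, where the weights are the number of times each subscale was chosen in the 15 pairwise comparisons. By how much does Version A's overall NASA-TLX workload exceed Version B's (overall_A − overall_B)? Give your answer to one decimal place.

Version A weighted sum = 4·9 + 1·23 + 2·90 + 3·76 + 2·74 + 3·94 = 36 + 23 + 180 + 228 + 148 + 282 = 897; overall_A = 897/15 = 59.8000.
Version B weighted sum = 4·32 + 1·11 + 2·95 + 3·94 + 2·76 + 3·66 = 128 + 11 + 190 + 282 + 152 + 198 = 961; overall_B = 961/15 = 64.0667.
Difference = 59.8000 − 64.0667 = -4.2667 ≈ -4.3.

-4.3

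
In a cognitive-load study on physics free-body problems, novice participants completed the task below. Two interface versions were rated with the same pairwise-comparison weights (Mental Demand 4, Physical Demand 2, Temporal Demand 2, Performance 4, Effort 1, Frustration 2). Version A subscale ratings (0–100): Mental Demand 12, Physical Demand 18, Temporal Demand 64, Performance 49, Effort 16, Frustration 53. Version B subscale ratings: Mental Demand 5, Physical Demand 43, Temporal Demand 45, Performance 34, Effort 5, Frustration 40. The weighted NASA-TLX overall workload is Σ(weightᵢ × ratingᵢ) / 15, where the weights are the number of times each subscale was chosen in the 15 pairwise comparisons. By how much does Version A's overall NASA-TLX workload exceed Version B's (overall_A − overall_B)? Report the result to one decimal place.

7.5

Version A weighted sum = 4·12 + 2·18 + 2·64 + 4·49 + 1·16 + 2·53 = 48 + 36 + 128 + 196 + 16 + 106 = 530; overall_A = 530/15 = 35.3333.
Version B weighted sum = 4·5 + 2·43 + 2·45 + 4·34 + 1·5 + 2·40 = 20 + 86 + 90 + 136 + 5 + 80 = 417; overall_B = 417/15 = 27.8000.
Difference = 35.3333 − 27.8000 = 7.5333 ≈ 7.5.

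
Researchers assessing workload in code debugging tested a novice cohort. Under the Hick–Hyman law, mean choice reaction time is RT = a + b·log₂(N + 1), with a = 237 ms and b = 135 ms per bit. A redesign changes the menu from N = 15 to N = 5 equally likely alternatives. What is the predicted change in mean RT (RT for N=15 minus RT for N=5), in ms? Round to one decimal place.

RT(15) = 237 + 135·log₂(16) = 237 + 135·4.0000 = 777.0000 ms.
RT(5) = 237 + 135·log₂(6) = 237 + 135·2.5850 = 585.9750 ms.
Difference = 777.0000 − 585.9750 = 191.0250 ≈ 191.0 ms.

191.0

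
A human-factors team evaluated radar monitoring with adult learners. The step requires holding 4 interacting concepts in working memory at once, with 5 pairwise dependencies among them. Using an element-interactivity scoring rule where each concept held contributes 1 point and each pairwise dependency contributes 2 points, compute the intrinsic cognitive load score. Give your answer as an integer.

14

Element contribution: 4 × 1 = 4.
Interaction contribution: 5 × 2 = 10.
Intrinsic load = 4 + 10 = 14.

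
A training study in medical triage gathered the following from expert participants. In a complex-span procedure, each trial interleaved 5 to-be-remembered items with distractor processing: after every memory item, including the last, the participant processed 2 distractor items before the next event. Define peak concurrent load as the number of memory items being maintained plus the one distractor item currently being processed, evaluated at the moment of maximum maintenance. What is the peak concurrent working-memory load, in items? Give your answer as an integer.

Maintenance is greatest during the distractor(s) after memory item 5: all 5 memory items are being held.
One distractor item is concurrently being processed.
Peak concurrent load = 5 + 1 = 6 items.

6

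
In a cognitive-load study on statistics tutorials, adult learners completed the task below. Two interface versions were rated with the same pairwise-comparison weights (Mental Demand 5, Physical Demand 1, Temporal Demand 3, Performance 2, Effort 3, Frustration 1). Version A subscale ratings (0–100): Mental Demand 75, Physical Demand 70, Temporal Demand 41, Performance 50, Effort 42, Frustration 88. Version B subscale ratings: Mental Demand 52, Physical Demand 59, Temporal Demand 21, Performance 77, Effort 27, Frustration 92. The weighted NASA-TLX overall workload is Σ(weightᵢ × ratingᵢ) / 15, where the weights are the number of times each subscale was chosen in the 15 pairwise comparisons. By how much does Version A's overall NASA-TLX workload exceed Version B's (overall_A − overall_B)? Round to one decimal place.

Version A weighted sum = 5·75 + 1·70 + 3·41 + 2·50 + 3·42 + 1·88 = 375 + 70 + 123 + 100 + 126 + 88 = 882; overall_A = 882/15 = 58.8000.
Version B weighted sum = 5·52 + 1·59 + 3·21 + 2·77 + 3·27 + 1·92 = 260 + 59 + 63 + 154 + 81 + 92 = 709; overall_B = 709/15 = 47.2667.
Difference = 58.8000 − 47.2667 = 11.5333 ≈ 11.5.

11.5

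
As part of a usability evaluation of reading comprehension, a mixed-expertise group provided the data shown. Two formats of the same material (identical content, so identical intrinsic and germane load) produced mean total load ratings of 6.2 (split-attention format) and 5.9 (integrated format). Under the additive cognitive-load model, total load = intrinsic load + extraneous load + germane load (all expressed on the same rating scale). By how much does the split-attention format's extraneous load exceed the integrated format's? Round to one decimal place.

Intrinsic and germane load are equal across formats, so the difference in total load equals the difference in extraneous load.
Extraneous-load difference = 6.2 − 5.9 = 0.3.

0.3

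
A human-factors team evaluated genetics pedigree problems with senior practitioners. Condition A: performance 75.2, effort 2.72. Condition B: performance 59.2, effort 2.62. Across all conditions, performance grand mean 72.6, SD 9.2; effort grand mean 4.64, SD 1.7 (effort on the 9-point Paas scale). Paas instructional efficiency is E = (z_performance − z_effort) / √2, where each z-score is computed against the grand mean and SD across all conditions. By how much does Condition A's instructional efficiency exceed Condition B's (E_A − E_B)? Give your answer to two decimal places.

Condition A: z_P = (75.2 − 72.6)/9.2 = 0.2826; z_E = (2.72 − 4.64)/1.7 = -1.1294; E_A = (0.2826 − (-1.1294))/√2 = 0.9984.
Condition B: z_P = (59.2 − 72.6)/9.2 = -1.4565; z_E = (2.62 − 4.64)/1.7 = -1.1882; E_B = (-1.4565 − (-1.1882))/√2 = -0.1897.
E_A − E_B = 0.9984 − (-0.1897) = 1.1881 ≈ 1.19.

1.19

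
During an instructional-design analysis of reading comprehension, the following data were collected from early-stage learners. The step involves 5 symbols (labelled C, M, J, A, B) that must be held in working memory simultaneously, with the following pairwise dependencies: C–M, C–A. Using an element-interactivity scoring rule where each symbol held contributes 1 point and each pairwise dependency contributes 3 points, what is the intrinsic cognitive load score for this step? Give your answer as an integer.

11

Count of symbols held simultaneously: 5.
Count of pairwise dependencies listed: 2.
Element contribution: 5 × 1 = 5.
Interaction contribution: 2 × 3 = 6.
Intrinsic load = 5 + 6 = 11.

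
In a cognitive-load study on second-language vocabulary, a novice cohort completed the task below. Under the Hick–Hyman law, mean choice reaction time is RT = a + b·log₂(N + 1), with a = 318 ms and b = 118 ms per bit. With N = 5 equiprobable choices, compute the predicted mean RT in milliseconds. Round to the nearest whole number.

log₂(5 + 1) = log₂(6) = 2.5850.
RT = 318 + 118 × 2.5850 = 318 + 305.0300 = 623.0300 ms.
≈ 623 ms.

623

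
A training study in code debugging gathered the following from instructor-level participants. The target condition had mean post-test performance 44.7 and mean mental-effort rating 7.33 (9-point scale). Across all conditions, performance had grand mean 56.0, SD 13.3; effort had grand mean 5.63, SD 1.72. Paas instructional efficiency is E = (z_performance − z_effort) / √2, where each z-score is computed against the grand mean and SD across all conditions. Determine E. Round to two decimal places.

-1.30

z_performance = (44.7 − 56.0) / 13.3 = -11.3000 / 13.3 = -0.8496.
z_effort = (7.33 − 5.63) / 1.72 = 1.7000 / 1.72 = 0.9884.
z_P − z_E = -0.8496 − 0.9884 = -1.8380.
E = -1.8380 / √2 = -1.8380 / 1.41421 = -1.2997 ≈ -1.30.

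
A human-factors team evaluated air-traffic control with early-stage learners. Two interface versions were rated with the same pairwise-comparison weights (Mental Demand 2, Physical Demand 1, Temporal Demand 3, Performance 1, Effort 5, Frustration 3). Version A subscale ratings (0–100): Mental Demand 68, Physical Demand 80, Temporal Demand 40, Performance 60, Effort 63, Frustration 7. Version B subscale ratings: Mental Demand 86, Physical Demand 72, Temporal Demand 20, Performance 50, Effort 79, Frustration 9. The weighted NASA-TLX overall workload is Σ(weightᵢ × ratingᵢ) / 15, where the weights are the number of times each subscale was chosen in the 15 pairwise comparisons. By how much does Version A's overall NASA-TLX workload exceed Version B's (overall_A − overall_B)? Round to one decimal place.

Version A weighted sum = 2·68 + 1·80 + 3·40 + 1·60 + 5·63 + 3·7 = 136 + 80 + 120 + 60 + 315 + 21 = 732; overall_A = 732/15 = 48.8000.
Version B weighted sum = 2·86 + 1·72 + 3·20 + 1·50 + 5·79 + 3·9 = 172 + 72 + 60 + 50 + 395 + 27 = 776; overall_B = 776/15 = 51.7333.
Difference = 48.8000 − 51.7333 = -2.9333 ≈ -2.9.

-2.9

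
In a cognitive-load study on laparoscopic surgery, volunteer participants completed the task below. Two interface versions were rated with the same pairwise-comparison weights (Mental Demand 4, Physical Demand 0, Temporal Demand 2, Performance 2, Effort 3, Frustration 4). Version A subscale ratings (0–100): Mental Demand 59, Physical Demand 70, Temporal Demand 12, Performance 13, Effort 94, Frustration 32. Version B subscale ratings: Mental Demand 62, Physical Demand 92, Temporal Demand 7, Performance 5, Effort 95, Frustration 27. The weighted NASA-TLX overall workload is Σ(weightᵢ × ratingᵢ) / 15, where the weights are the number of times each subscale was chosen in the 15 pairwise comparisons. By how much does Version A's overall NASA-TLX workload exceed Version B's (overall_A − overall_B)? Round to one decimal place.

Version A weighted sum = 4·59 + 0·70 + 2·12 + 2·13 + 3·94 + 4·32 = 236 + 0 + 24 + 26 + 282 + 128 = 696; overall_A = 696/15 = 46.4000.
Version B weighted sum = 4·62 + 0·92 + 2·7 + 2·5 + 3·95 + 4·27 = 248 + 0 + 14 + 10 + 285 + 108 = 665; overall_B = 665/15 = 44.3333.
Difference = 46.4000 − 44.3333 = 2.0667 ≈ 2.1.

2.1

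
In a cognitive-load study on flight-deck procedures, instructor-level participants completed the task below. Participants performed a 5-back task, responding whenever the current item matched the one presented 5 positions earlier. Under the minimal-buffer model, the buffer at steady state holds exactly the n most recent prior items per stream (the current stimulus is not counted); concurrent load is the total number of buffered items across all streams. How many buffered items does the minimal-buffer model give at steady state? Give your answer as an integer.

The buffer holds the 5 most recent prior items.
Steady-state concurrent load = 5 items.

5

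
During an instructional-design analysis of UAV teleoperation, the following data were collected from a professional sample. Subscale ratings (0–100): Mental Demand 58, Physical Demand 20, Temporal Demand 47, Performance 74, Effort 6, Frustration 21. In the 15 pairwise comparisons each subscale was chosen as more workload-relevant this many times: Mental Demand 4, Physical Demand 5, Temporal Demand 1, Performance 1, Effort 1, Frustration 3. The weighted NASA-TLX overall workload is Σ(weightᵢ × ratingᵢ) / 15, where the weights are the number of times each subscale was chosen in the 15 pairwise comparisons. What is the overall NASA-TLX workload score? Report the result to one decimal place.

34.8

The tallies are the weights (they sum to 15).
Weighted sum = 4·58 + 5·20 + 1·47 + 1·74 + 1·6 + 3·21
            = 232 + 100 + 47 + 74 + 6 + 63 = 522.
Overall workload = 522 / 15 = 34.8000 ≈ 34.8.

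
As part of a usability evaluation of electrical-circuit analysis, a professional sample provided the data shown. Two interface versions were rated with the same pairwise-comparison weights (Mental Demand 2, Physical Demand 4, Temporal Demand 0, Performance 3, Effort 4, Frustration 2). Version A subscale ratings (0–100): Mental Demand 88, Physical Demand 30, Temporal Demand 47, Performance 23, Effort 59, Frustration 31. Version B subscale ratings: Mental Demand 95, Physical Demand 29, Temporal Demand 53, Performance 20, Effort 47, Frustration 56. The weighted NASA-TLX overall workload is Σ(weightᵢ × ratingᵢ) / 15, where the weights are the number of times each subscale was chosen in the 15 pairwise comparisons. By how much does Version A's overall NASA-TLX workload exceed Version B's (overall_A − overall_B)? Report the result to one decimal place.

-0.2

Version A weighted sum = 2·88 + 4·30 + 0·47 + 3·23 + 4·59 + 2·31 = 176 + 120 + 0 + 69 + 236 + 62 = 663; overall_A = 663/15 = 44.2000.
Version B weighted sum = 2·95 + 4·29 + 0·53 + 3·20 + 4·47 + 2·56 = 190 + 116 + 0 + 60 + 188 + 112 = 666; overall_B = 666/15 = 44.4000.
Difference = 44.2000 − 44.4000 = -0.2000 ≈ -0.2.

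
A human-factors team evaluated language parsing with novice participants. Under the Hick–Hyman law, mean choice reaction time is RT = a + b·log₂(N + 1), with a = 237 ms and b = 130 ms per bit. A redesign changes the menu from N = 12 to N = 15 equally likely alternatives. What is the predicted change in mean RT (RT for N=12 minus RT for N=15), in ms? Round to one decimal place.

-38.9

RT(12) = 237 + 130·log₂(13) = 237 + 130·3.7004 = 718.0520 ms.
RT(15) = 237 + 130·log₂(16) = 237 + 130·4.0000 = 757.0000 ms.
Difference = 718.0520 − 757.0000 = -38.9480 ≈ -38.9 ms.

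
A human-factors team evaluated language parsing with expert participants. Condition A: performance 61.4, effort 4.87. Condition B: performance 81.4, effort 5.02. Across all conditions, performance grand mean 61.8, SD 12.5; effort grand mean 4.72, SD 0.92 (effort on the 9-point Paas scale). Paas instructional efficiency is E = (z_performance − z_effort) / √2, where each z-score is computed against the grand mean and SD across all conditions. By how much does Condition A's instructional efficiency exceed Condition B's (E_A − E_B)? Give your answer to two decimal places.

-1.02

Condition A: z_P = (61.4 − 61.8)/12.5 = -0.0320; z_E = (4.87 − 4.72)/0.92 = 0.1630; E_A = (-0.0320 − 0.1630)/√2 = -0.1379.
Condition B: z_P = (81.4 − 61.8)/12.5 = 1.5680; z_E = (5.02 − 4.72)/0.92 = 0.3261; E_B = (1.5680 − 0.3261)/√2 = 0.8782.
E_A − E_B = -0.1379 − 0.8782 = -1.0161 ≈ -1.02.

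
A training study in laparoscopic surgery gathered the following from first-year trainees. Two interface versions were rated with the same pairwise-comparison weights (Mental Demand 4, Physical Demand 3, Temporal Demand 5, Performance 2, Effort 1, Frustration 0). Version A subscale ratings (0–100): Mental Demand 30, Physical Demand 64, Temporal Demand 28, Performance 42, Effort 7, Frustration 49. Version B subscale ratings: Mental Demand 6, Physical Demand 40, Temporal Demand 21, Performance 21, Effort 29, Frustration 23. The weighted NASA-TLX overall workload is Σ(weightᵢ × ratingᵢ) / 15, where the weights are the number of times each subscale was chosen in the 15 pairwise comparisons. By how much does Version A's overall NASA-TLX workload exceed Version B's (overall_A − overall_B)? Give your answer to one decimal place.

Version A weighted sum = 4·30 + 3·64 + 5·28 + 2·42 + 1·7 + 0·49 = 120 + 192 + 140 + 84 + 7 + 0 = 543; overall_A = 543/15 = 36.2000.
Version B weighted sum = 4·6 + 3·40 + 5·21 + 2·21 + 1·29 + 0·23 = 24 + 120 + 105 + 42 + 29 + 0 = 320; overall_B = 320/15 = 21.3333.
Difference = 36.2000 − 21.3333 = 14.8667 ≈ 14.9.

14.9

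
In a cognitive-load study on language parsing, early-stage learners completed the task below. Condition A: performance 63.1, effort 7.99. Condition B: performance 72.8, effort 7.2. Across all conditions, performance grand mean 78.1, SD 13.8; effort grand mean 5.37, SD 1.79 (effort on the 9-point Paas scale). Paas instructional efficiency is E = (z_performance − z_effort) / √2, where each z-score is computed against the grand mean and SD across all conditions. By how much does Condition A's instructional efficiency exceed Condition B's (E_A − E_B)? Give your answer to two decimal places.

Condition A: z_P = (63.1 − 78.1)/13.8 = -1.0870; z_E = (7.99 − 5.37)/1.79 = 1.4637; E_A = (-1.0870 − 1.4637)/√2 = -1.8036.
Condition B: z_P = (72.8 − 78.1)/13.8 = -0.3841; z_E = (7.2 − 5.37)/1.79 = 1.0223; E_B = (-0.3841 − 1.0223)/√2 = -0.9945.
E_A − E_B = -1.8036 − (-0.9945) = -0.8091 ≈ -0.81.

-0.81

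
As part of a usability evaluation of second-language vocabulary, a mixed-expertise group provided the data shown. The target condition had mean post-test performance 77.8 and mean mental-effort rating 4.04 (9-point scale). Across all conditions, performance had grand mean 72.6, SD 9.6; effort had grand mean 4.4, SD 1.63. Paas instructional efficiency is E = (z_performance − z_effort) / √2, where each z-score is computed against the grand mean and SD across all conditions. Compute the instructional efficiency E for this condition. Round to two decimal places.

0.54

z_performance = (77.8 − 72.6) / 9.6 = 5.2000 / 9.6 = 0.5417.
z_effort = (4.04 − 4.4) / 1.63 = -0.3600 / 1.63 = -0.2209.
z_P − z_E = 0.5417 − (-0.2209) = 0.7626.
E = 0.7626 / √2 = 0.7626 / 1.41421 = 0.5392 ≈ 0.54.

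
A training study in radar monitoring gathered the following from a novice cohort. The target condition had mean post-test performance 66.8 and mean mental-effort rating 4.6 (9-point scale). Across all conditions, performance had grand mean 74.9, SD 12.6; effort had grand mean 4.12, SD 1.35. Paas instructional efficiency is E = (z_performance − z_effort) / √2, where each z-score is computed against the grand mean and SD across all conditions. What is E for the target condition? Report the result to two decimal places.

-0.71

z_performance = (66.8 − 74.9) / 12.6 = -8.1000 / 12.6 = -0.6429.
z_effort = (4.6 − 4.12) / 1.35 = 0.4800 / 1.35 = 0.3556.
z_P − z_E = -0.6429 − 0.3556 = -0.9985.
E = -0.9985 / √2 = -0.9985 / 1.41421 = -0.7060 ≈ -0.71.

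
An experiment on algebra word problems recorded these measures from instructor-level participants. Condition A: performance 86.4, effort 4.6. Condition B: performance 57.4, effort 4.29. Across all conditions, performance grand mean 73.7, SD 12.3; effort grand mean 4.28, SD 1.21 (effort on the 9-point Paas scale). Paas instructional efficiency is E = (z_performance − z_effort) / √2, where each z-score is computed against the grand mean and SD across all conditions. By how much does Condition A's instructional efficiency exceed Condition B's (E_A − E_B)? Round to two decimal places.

1.49

Condition A: z_P = (86.4 − 73.7)/12.3 = 1.0325; z_E = (4.6 − 4.28)/1.21 = 0.2645; E_A = (1.0325 − 0.2645)/√2 = 0.5431.
Condition B: z_P = (57.4 − 73.7)/12.3 = -1.3252; z_E = (4.29 − 4.28)/1.21 = 0.0083; E_B = (-1.3252 − 0.0083)/√2 = -0.9429.
E_A − E_B = 0.5431 − (-0.9429) = 1.4860 ≈ 1.49.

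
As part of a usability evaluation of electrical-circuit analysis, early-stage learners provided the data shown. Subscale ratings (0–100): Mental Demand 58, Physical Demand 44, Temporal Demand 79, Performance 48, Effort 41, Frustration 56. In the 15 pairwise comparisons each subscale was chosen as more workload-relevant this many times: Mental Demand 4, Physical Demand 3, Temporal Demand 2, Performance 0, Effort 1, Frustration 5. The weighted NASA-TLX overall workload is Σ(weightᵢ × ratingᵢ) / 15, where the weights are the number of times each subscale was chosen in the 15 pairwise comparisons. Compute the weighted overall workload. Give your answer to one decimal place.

56.2

The tallies are the weights (they sum to 15).
Weighted sum = 4·58 + 3·44 + 2·79 + 0·48 + 1·41 + 5·56
            = 232 + 132 + 158 + 0 + 41 + 280 = 843.
Overall workload = 843 / 15 = 56.2000 ≈ 56.2.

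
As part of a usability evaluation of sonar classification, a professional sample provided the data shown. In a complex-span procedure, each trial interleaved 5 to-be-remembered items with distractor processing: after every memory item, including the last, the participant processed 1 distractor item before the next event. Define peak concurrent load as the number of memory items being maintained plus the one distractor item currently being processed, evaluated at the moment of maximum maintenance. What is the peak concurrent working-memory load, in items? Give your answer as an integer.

Maintenance is greatest during the distractor(s) after memory item 5: all 5 memory items are being held.
One distractor item is concurrently being processed.
Peak concurrent load = 5 + 1 = 6 items.

6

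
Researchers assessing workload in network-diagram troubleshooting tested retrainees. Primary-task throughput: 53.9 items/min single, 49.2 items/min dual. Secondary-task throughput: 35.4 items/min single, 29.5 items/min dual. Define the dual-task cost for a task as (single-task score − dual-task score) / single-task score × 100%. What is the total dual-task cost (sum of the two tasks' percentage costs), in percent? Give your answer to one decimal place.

Primary cost = (53.9 − 49.2) / 53.9 × 100% = 8.7199%.
Secondary cost = (35.4 − 29.5) / 35.4 × 100% = 16.6667%.
Total = 8.7199% + 16.6667% = 25.3866% ≈ 25.4%.

25.4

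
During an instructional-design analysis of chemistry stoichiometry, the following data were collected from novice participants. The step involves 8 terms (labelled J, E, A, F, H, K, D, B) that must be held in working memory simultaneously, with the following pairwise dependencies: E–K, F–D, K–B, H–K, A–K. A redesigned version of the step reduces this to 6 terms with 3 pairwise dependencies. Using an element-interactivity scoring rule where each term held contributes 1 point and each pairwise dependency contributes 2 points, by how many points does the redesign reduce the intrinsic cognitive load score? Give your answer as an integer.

Original: 8 × 1 + 5 × 2 = 8 + 10 = 18.
Redesigned: 6 × 1 + 3 × 2 = 6 + 6 = 12.
Reduction = 18 − 12 = 6.

6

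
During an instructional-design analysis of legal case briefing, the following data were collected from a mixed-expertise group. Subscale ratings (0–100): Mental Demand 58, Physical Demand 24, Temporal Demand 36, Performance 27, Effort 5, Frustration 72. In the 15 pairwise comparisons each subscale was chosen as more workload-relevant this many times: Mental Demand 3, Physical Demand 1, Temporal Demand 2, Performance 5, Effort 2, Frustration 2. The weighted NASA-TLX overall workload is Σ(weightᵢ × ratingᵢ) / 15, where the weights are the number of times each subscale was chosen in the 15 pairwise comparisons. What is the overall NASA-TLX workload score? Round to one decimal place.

37.3

The tallies are the weights (they sum to 15).
Weighted sum = 3·58 + 1·24 + 2·36 + 5·27 + 2·5 + 2·72
            = 174 + 24 + 72 + 135 + 10 + 144 = 559.
Overall workload = 559 / 15 = 37.2667 ≈ 37.3.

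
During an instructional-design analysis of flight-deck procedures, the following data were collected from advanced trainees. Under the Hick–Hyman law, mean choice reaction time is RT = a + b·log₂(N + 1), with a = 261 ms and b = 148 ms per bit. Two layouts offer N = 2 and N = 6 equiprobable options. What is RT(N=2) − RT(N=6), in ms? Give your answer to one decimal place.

RT(2) = 261 + 148·log₂(3) = 261 + 148·1.5850 = 495.5800 ms.
RT(6) = 261 + 148·log₂(7) = 261 + 148·2.8074 = 676.4952 ms.
Difference = 495.5800 − 676.4952 = -180.9152 ≈ -180.9 ms.

-180.9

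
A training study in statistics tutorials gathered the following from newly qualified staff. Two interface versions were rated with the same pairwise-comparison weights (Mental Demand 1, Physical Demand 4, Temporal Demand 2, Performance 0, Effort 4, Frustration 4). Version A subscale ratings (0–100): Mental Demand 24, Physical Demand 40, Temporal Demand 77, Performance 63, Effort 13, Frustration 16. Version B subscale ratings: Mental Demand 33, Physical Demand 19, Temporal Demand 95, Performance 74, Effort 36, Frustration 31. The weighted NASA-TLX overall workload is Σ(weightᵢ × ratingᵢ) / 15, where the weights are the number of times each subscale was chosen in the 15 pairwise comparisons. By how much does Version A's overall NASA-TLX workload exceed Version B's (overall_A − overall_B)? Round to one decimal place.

Version A weighted sum = 1·24 + 4·40 + 2·77 + 0·63 + 4·13 + 4·16 = 24 + 160 + 154 + 0 + 52 + 64 = 454; overall_A = 454/15 = 30.2667.
Version B weighted sum = 1·33 + 4·19 + 2·95 + 0·74 + 4·36 + 4·31 = 33 + 76 + 190 + 0 + 144 + 124 = 567; overall_B = 567/15 = 37.8000.
Difference = 30.2667 − 37.8000 = -7.5333 ≈ -7.5.

-7.5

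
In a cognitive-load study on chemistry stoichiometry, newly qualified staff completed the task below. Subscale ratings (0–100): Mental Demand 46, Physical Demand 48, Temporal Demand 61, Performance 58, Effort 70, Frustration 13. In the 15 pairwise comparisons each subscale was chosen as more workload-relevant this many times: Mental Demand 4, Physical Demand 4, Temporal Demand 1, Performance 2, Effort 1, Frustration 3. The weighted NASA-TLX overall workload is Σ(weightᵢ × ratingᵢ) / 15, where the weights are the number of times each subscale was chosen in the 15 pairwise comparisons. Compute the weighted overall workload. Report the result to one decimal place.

The tallies are the weights (they sum to 15).
Weighted sum = 4·46 + 4·48 + 1·61 + 2·58 + 1·70 + 3·13
            = 184 + 192 + 61 + 116 + 70 + 39 = 662.
Overall workload = 662 / 15 = 44.1333 ≈ 44.1.

44.1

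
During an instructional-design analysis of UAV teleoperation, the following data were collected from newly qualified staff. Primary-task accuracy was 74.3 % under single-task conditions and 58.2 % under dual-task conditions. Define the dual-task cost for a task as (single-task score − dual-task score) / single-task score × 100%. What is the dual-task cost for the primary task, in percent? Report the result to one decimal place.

21.7

Cost = (74.3 − 58.2) / 74.3 × 100%
     = 16.1000 / 74.3 × 100% = 21.6689%.
≈ 21.7%.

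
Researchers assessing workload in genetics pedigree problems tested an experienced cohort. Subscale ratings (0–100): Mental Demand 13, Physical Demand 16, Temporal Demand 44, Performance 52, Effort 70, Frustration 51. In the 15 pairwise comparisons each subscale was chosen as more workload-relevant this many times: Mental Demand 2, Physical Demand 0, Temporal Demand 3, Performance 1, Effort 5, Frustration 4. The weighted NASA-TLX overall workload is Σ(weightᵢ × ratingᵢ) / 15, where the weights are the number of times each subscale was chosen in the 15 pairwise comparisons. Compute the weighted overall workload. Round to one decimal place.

50.9

The tallies are the weights (they sum to 15).
Weighted sum = 2·13 + 0·16 + 3·44 + 1·52 + 5·70 + 4·51
            = 26 + 0 + 132 + 52 + 350 + 204 = 764.
Overall workload = 764 / 15 = 50.9333 ≈ 50.9.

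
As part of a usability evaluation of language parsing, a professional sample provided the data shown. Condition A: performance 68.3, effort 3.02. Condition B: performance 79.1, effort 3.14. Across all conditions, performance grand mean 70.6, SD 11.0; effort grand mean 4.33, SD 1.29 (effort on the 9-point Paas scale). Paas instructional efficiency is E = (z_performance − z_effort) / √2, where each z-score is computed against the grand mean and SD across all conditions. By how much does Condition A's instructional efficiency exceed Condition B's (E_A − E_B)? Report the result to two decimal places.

Condition A: z_P = (68.3 − 70.6)/11.0 = -0.2091; z_E = (3.02 − 4.33)/1.29 = -1.0155; E_A = (-0.2091 − (-1.0155))/√2 = 0.5702.
Condition B: z_P = (79.1 − 70.6)/11.0 = 0.7727; z_E = (3.14 − 4.33)/1.29 = -0.9225; E_B = (0.7727 − (-0.9225))/√2 = 1.1987.
E_A − E_B = 0.5702 − 1.1987 = -0.6285 ≈ -0.63.

-0.63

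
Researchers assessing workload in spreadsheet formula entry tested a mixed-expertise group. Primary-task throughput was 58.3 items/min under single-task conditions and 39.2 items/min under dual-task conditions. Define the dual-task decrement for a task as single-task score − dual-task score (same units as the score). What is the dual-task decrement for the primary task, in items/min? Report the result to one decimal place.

19.1

Decrement = 58.3 − 39.2 = 19.1000 items/min ≈ 19.1 items/min.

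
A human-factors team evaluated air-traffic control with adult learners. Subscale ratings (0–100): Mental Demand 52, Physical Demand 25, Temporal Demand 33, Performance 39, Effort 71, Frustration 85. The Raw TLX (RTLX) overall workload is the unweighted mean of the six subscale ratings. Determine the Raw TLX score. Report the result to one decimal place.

50.8

Sum of ratings = 52 + 25 + 33 + 39 + 71 + 85 = 305.
RTLX = 305 / 6 = 50.8333 ≈ 50.8.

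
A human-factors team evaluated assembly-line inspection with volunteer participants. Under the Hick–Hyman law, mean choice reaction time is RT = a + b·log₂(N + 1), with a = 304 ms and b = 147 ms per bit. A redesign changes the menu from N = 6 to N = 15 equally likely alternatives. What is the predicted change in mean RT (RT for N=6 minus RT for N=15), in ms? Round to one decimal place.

-175.3

RT(6) = 304 + 147·log₂(7) = 304 + 147·2.8074 = 716.6878 ms.
RT(15) = 304 + 147·log₂(16) = 304 + 147·4.0000 = 892.0000 ms.
Difference = 716.6878 − 892.0000 = -175.3122 ≈ -175.3 ms.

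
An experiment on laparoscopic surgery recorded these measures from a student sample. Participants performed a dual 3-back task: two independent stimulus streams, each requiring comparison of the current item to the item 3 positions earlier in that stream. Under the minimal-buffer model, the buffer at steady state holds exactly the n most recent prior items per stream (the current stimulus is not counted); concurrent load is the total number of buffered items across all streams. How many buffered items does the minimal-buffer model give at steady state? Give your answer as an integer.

Each stream's buffer holds its 3 most recent prior items.
Two independent streams: 2 × 3 = 6 buffered items at steady state.

6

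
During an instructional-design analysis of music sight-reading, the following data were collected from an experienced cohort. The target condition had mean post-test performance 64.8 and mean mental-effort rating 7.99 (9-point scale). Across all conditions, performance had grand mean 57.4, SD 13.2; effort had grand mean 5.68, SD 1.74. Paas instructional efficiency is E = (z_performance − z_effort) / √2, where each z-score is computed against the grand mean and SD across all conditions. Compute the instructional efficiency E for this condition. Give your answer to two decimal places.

z_performance = (64.8 − 57.4) / 13.2 = 7.4000 / 13.2 = 0.5606.
z_effort = (7.99 − 5.68) / 1.74 = 2.3100 / 1.74 = 1.3276.
z_P − z_E = 0.5606 − 1.3276 = -0.7670.
E = -0.7670 / √2 = -0.7670 / 1.41421 = -0.5424 ≈ -0.54.

-0.54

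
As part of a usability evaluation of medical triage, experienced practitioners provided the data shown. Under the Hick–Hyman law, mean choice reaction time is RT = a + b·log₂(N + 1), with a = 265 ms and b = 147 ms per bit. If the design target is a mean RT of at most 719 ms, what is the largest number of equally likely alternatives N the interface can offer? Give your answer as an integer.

Set 265 + 147·log₂(N + 1) ≤ 719.
log₂(N + 1) ≤ (719 − 265) / 147 = 3.0884.
N + 1 ≤ 2^3.0884 = 8.5055.
N ≤ 7.5055, so the largest integer N is 7.

7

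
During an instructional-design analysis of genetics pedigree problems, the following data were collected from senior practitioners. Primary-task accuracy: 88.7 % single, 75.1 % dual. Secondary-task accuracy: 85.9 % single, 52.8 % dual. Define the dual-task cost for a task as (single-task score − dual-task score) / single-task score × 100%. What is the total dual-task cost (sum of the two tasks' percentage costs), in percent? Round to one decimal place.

53.9

Primary cost = (88.7 − 75.1) / 88.7 × 100% = 15.3326%.
Secondary cost = (85.9 − 52.8) / 85.9 × 100% = 38.5332%.
Total = 15.3326% + 38.5332% = 53.8658% ≈ 53.9%.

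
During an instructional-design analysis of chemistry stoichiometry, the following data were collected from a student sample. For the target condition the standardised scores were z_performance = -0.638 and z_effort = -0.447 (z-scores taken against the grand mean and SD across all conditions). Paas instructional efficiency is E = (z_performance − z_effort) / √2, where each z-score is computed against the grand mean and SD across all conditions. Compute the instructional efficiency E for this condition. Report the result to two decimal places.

-0.14

z_P − z_E = -0.638 − (-0.447) = -0.1910.
E = -0.1910 / √2 = -0.1910 / 1.41421 = -0.1351 ≈ -0.14.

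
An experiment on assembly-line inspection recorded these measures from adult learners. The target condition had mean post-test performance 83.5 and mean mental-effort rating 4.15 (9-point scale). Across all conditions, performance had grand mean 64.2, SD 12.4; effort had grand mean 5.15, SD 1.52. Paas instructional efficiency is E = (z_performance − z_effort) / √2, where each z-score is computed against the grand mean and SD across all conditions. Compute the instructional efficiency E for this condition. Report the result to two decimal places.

1.57

z_performance = (83.5 − 64.2) / 12.4 = 19.3000 / 12.4 = 1.5565.
z_effort = (4.15 − 5.15) / 1.52 = -1.0000 / 1.52 = -0.6579.
z_P − z_E = 1.5565 − (-0.6579) = 2.2144.
E = 2.2144 / √2 = 2.2144 / 1.41421 = 1.5658 ≈ 1.57.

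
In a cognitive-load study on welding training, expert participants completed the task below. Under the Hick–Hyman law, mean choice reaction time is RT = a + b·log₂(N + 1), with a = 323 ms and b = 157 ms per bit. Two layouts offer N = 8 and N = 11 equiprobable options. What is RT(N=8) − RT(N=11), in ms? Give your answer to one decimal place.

-65.2

RT(8) = 323 + 157·log₂(9) = 323 + 157·3.1699 = 820.6743 ms.
RT(11) = 323 + 157·log₂(12) = 323 + 157·3.5850 = 885.8450 ms.
Difference = 820.6743 − 885.8450 = -65.1707 ≈ -65.2 ms.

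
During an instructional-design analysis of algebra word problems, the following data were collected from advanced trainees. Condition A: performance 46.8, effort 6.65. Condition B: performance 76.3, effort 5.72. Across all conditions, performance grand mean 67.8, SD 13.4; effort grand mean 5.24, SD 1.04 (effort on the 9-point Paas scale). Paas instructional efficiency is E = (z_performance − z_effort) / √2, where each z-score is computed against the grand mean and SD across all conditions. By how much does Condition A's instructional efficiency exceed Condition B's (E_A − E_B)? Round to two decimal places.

-2.19

Condition A: z_P = (46.8 − 67.8)/13.4 = -1.5672; z_E = (6.65 − 5.24)/1.04 = 1.3558; E_A = (-1.5672 − 1.3558)/√2 = -2.0669.
Condition B: z_P = (76.3 − 67.8)/13.4 = 0.6343; z_E = (5.72 − 5.24)/1.04 = 0.4615; E_B = (0.6343 − 0.4615)/√2 = 0.1222.
E_A − E_B = -2.0669 − 0.1222 = -2.1891 ≈ -2.19.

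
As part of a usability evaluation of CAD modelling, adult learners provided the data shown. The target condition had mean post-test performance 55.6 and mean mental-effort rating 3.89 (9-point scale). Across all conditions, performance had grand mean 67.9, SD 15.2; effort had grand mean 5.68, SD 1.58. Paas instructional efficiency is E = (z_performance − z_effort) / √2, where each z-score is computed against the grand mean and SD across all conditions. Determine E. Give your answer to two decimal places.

0.23

z_performance = (55.6 − 67.9) / 15.2 = -12.3000 / 15.2 = -0.8092.
z_effort = (3.89 − 5.68) / 1.58 = -1.7900 / 1.58 = -1.1329.
z_P − z_E = -0.8092 − (-1.1329) = 0.3237.
E = 0.3237 / √2 = 0.3237 / 1.41421 = 0.2289 ≈ 0.23.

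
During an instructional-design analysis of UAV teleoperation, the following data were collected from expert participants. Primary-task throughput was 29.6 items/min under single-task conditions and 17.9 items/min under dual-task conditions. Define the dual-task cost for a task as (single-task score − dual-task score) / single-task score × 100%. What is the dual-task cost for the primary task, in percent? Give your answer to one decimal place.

Cost = (29.6 − 17.9) / 29.6 × 100%
     = 11.7000 / 29.6 × 100% = 39.5270%.
≈ 39.5%.

39.5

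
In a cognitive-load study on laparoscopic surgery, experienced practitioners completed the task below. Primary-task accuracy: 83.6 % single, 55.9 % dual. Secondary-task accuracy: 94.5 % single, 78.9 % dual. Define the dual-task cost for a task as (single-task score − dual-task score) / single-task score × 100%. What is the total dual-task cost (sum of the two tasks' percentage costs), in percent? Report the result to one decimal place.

Primary cost = (83.6 − 55.9) / 83.6 × 100% = 33.1340%.
Secondary cost = (94.5 − 78.9) / 94.5 × 100% = 16.5079%.
Total = 33.1340% + 16.5079% = 49.6419% ≈ 49.6%.

49.6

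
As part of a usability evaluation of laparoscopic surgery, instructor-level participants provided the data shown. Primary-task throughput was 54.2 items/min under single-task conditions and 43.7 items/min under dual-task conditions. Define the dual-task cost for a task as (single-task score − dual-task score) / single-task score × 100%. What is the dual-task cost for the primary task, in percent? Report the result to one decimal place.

19.4

Cost = (54.2 − 43.7) / 54.2 × 100%
     = 10.5000 / 54.2 × 100% = 19.3727%.
≈ 19.4%.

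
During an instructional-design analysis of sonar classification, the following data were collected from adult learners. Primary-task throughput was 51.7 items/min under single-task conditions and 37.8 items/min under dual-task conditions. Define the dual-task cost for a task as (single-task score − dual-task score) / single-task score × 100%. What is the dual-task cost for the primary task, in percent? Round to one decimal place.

Cost = (51.7 − 37.8) / 51.7 × 100%
     = 13.9000 / 51.7 × 100% = 26.8859%.
≈ 26.9%.

26.9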